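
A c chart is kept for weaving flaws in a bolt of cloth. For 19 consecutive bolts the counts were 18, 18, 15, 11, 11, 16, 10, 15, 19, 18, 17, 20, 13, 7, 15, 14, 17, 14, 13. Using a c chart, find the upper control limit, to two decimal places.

26.33

c̄ = (18 + 18 + 15 + 11 + 11 + 16 + 10 + 15 + 19 + 18 + 17 + 20 + 13 + 7 + 15 + 14 + 17 + 14 + 13) / 19 = 281 / 19 = 14.7895
UCL = c̄ + 3√c̄ = 14.7895 + 3 × √14.7895 = 14.7895 + 3 × 3.8457 = 26.3266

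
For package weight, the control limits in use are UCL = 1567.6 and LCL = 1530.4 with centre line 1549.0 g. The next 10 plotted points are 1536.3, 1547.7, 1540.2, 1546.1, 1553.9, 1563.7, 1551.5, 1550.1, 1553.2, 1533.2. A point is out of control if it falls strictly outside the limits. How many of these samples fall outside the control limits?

All 10 points lie within [1530.4, 1567.6].

0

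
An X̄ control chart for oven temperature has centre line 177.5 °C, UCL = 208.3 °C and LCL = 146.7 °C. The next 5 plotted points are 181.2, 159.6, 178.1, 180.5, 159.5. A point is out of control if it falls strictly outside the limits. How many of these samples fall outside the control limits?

All 5 points lie within [146.7, 208.3].

0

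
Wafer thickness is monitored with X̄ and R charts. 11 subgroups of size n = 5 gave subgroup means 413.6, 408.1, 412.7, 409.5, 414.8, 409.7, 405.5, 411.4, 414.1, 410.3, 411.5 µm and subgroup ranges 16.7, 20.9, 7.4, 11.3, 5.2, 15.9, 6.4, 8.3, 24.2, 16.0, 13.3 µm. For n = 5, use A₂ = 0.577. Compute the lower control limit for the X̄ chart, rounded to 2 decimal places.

403.38

X̄̄ = (413.6 + 408.1 + 412.7 + 409.5 + 414.8 + 409.7 + 405.5 + 411.4 + 414.1 + 410.3 + 411.5) / 11 = 4521.2000 / 11 = 411.0182
R̄ = (16.7 + 20.9 + 7.4 + 11.3 + 5.2 + 15.9 + 6.4 + 8.3 + 24.2 + 16.0 + 13.3) / 11 = 145.6000 / 11 = 13.2364
LCL = X̄̄ − A₂·R̄ = 411.0182 − 0.577 × 13.2364 = 403.3808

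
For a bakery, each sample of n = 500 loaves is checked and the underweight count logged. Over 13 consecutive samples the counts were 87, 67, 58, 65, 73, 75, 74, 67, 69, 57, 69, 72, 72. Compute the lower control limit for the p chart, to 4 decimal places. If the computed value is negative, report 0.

0.0928

p̄ = Σdᵢ / (k·n) = 905 / (13 × 500) = 0.13923
LCL = p̄ − 3·√(p̄(1−p̄)/n) = 0.13923 − 3 × 0.01548 = 0.09278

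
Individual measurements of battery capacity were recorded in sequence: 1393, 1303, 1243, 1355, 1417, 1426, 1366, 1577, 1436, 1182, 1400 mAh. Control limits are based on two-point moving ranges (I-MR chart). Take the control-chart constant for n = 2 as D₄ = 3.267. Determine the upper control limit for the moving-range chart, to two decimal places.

397.59

Moving ranges: 90, 60, 112, 62, 9, 60, 211, 141, 254, 218; M̄R̄ = 1217.0000 / 10 = 121.7000
UCL_MR = D₄·M̄R̄ = 3.267 × 121.7000 = 397.5939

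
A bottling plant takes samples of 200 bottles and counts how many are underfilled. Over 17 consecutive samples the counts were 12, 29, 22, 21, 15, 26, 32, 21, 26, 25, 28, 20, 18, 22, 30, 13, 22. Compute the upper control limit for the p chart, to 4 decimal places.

0.1793

p̄ = Σdᵢ / (k·n) = 382 / (17 × 200) = 0.11235
UCL = p̄ + 3·√(p̄(1−p̄)/n) = 0.11235 + 3 × √(0.11235×0.88765/200) = 0.11235 + 3 × 0.02233 = 0.17934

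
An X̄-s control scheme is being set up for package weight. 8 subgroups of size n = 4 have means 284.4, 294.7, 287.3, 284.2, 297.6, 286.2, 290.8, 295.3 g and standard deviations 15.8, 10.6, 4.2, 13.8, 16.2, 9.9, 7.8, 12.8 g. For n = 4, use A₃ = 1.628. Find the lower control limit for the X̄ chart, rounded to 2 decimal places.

X̄̄ = (284.4 + 294.7 + 287.3 + 284.2 + 297.6 + 286.2 + 290.8 + 295.3) / 8 = 290.0625
s̄ = (15.8 + 10.6 + 4.2 + 13.8 + 16.2 + 9.9 + 7.8 + 12.8) / 8 = 11.3875
LCL = X̄̄ − A₃·s̄ = 290.0625 − 1.628 × 11.3875 = 271.5236

271.52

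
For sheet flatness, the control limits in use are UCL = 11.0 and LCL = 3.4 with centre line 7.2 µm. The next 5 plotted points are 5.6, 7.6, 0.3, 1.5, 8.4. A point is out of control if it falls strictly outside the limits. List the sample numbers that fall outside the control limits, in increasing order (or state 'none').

Compare each point to [3.4, 11.0]: sample 3 = 0.3 < LCL; sample 4 = 1.5 < LCL.

3, 4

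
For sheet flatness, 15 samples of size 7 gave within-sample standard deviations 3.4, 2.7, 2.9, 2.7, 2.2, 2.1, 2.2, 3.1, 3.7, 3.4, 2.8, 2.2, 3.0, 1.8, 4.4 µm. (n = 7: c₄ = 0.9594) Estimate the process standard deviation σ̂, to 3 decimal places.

2.960

s̄ = (3.4 + 2.7 + 2.9 + 2.7 + 2.2 + 2.1 + 2.2 + 3.1 + 3.7 + 3.4 + 2.8 + 2.2 + 3.0 + 1.8 + 4.4) / 15 = 2.8400
σ̂ = s̄ / c₄ = 2.8400 / 0.9594 = 2.9602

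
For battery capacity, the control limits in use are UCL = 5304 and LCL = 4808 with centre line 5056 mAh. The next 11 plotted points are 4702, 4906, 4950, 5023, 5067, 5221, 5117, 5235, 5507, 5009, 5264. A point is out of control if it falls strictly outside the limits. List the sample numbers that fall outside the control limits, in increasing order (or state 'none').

1, 9

Compare each point to [4808, 5304]: sample 1 = 4702 < LCL; sample 9 = 5507 > UCL.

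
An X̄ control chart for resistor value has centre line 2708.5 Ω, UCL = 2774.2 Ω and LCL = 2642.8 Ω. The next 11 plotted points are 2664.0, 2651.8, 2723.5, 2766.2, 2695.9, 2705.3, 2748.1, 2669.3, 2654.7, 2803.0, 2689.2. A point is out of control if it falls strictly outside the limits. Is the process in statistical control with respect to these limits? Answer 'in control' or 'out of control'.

Compare each point to [2642.8, 2774.2]: sample 10 = 2803.0 > UCL.

out of control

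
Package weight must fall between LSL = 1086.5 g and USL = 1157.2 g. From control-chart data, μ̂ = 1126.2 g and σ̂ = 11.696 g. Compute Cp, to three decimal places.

1.007

Cp = (USL − LSL) / (6σ̂) = (1157.2 − 1086.5) / (6 × 11.696) = 70.7000 / 70.1760 = 1.0075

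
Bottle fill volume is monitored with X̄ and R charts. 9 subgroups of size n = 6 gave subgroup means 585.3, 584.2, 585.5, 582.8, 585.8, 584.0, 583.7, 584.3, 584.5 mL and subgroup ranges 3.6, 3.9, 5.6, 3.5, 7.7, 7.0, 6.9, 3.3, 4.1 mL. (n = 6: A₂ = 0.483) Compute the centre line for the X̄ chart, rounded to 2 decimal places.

584.46

X̄̄ = (585.3 + 584.2 + 585.5 + 582.8 + 585.8 + 584.0 + 583.7 + 584.3 + 584.5) / 9 = 5260.1000 / 9 = 584.4556
CL = X̄̄ = 584.4556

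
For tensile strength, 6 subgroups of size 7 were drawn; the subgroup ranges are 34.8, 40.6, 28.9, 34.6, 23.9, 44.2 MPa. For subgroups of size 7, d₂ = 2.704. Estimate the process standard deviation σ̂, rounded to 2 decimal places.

12.76

R̄ = (34.8 + 40.6 + 28.9 + 34.6 + 23.9 + 44.2) / 6 = 34.5000
σ̂ = R̄ / d₂ = 34.5000 / 2.704 = 12.7589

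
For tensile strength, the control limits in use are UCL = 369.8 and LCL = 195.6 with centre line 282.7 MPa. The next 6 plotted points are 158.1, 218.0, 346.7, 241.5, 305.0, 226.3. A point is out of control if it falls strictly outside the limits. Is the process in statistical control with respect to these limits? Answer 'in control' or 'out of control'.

Compare each point to [195.6, 369.8]: sample 1 = 158.1 < LCL.

out of control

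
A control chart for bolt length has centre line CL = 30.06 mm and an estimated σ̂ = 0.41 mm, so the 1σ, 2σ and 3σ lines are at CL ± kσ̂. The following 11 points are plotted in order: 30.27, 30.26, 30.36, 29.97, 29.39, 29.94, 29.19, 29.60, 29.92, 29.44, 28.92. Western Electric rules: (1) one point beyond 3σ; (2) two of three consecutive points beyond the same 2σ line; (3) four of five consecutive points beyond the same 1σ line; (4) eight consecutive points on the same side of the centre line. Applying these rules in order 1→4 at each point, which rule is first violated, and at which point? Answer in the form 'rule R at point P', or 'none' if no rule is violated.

rule 3 at point 11

Zone of each point (C = within 1σ̂, B = 1σ̂–2σ̂, A = 2σ̂–3σ̂, * = beyond 3σ̂; sign = side of CL): 1:+C, 2:+C, 3:+C, 4:-C, 5:-B, 6:-C, 7:-A, 8:-B, 9:-C, 10:-B, 11:-A
Rule 3 (four of five consecutive points beyond the same 1σ limit) is satisfied at point 11.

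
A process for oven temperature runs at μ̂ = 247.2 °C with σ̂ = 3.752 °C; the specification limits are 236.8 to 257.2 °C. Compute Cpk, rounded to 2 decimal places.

Cpu = (USL − μ̂) / (3σ̂) = (257.2 − 247.2) / (3 × 3.752) = 0.8884; Cpl = (μ̂ − LSL) / (3σ̂) = (247.2 − 236.8) / (3 × 3.752) = 0.9240; Cpk = min(Cpu, Cpl) = 0.8884

0.89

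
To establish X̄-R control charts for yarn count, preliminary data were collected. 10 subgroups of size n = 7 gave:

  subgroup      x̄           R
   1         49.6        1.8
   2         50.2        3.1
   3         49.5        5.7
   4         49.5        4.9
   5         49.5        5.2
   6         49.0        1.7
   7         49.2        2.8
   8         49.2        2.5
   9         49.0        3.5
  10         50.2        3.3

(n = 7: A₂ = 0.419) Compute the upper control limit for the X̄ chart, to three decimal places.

X̄̄ = (49.6 + 50.2 + 49.5 + 49.5 + 49.5 + 49.0 + 49.2 + 49.2 + 49.0 + 50.2) / 10 = 494.9000 / 10 = 49.4900
R̄ = (1.8 + 3.1 + 5.7 + 4.9 + 5.2 + 1.7 + 2.8 + 2.5 + 3.5 + 3.3) / 10 = 34.5000 / 10 = 3.4500
UCL = X̄̄ + A₂·R̄ = 49.4900 + 0.419 × 3.4500 = 50.9355

50.936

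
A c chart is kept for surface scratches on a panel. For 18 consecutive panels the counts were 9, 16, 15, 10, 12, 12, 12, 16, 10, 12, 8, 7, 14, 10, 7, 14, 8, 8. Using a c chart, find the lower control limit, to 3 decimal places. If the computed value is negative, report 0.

1.111

c̄ = (9 + 16 + 15 + 10 + 12 + 12 + 12 + 16 + 10 + 12 + 8 + 7 + 14 + 10 + 7 + 14 + 8 + 8) / 18 = 200 / 18 = 11.1111
LCL = c̄ − 3√c̄ = 11.1111 − 3 × 3.3333 = 1.1111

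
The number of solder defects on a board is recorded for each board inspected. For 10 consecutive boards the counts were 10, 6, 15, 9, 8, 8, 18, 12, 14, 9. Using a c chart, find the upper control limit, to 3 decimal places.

c̄ = (10 + 6 + 15 + 9 + 8 + 8 + 18 + 12 + 14 + 9) / 10 = 109 / 10 = 10.9000
UCL = c̄ + 3√c̄ = 10.9000 + 3 × √10.9000 = 10.9000 + 3 × 3.3015 = 20.8045

20.805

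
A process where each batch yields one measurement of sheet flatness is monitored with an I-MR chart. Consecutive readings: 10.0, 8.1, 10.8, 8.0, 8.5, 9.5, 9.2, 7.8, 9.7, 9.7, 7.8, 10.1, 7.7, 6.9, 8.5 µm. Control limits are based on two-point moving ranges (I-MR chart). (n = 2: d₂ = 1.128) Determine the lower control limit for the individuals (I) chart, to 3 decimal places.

X̄ = (10.0 + 8.1 + 10.8 + 8.0 + 8.5 + 9.5 + 9.2 + 7.8 + 9.7 + 9.7 + 7.8 + 10.1 + 7.7 + 6.9 + 8.5) / 15 = 8.8200
Moving ranges: 1.9, 2.7, 2.8, 0.5, 1.0, 0.3, 1.4, 1.9, 0.0, 1.9, 2.3, 2.4, 0.8, 1.6; M̄R̄ = 21.5000 / 14 = 1.5357
LCL = X̄ − 3·M̄R̄/d₂ = 8.8200 − 3 × 1.5357 / 1.128 = 4.7357

4.736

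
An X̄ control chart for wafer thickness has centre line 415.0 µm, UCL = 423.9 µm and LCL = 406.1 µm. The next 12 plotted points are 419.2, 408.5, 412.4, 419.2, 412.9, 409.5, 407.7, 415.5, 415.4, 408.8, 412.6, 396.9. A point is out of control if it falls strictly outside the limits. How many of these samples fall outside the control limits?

1

Compare each point to [406.1, 423.9]: sample 12 = 396.9 < LCL.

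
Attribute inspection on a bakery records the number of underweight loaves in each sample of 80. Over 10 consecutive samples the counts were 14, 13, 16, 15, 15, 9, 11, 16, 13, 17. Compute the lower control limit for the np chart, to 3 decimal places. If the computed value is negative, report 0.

p̄ = Σdᵢ / (k·n) = 139 / (10 × 80) = 0.17375
LCL = np̄ − 3·√(np̄(1−p̄)) = 13.9000 − 3 × 3.3889 = 3.7332

3.733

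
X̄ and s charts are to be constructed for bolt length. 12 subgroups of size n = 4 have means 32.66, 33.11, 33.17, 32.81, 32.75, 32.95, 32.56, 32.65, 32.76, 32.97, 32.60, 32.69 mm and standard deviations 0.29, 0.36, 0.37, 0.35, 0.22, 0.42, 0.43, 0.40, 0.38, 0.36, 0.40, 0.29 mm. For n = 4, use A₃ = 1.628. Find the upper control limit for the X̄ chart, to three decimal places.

X̄̄ = (32.66 + 33.11 + 33.17 + 32.81 + 32.75 + 32.95 + 32.56 + 32.65 + 32.76 + 32.97 + 32.60 + 32.69) / 12 = 32.8067
s̄ = (0.29 + 0.36 + 0.37 + 0.35 + 0.22 + 0.42 + 0.43 + 0.40 + 0.38 + 0.36 + 0.40 + 0.29) / 12 = 0.3558
UCL = X̄̄ + A₃·s̄ = 32.8067 + 1.628 × 0.3558 = 33.3860

33.386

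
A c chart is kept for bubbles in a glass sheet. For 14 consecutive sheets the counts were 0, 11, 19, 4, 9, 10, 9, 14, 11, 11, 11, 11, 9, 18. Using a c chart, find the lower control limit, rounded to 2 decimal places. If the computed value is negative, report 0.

0.78

c̄ = (0 + 11 + 19 + 4 + 9 + 10 + 9 + 14 + 11 + 11 + 11 + 11 + 9 + 18) / 14 = 147 / 14 = 10.5000
LCL = c̄ − 3√c̄ = 10.5000 − 3 × 3.2404 = 0.7789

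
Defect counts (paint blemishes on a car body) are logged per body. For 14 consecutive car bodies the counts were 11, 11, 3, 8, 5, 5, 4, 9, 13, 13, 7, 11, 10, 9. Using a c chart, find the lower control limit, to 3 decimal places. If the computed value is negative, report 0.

0.000

c̄ = (11 + 11 + 3 + 8 + 5 + 5 + 4 + 9 + 13 + 13 + 7 + 11 + 10 + 9) / 14 = 119 / 14 = 8.5000
LCL = c̄ − 3√c̄ = 8.5000 − 3 × 2.9155 = -0.2464 → 0 (cannot be negative)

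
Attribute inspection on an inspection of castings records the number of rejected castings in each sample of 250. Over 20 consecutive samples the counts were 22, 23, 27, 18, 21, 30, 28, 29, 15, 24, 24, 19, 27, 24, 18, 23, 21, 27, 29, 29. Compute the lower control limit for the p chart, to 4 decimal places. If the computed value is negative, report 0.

0.0398

p̄ = Σdᵢ / (k·n) = 478 / (20 × 250) = 0.09560
LCL = p̄ − 3·√(p̄(1−p̄)/n) = 0.09560 − 3 × 0.01860 = 0.03981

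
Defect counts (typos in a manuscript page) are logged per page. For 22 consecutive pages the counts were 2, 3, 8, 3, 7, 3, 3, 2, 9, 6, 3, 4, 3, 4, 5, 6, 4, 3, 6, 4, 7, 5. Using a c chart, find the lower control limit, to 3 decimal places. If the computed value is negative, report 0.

0.000

c̄ = (2 + 3 + 8 + 3 + 7 + 3 + 3 + 2 + 9 + 6 + 3 + 4 + 3 + 4 + 5 + 6 + 4 + 3 + 6 + 4 + 7 + 5) / 22 = 100 / 22 = 4.5455
LCL = c̄ − 3√c̄ = 4.5455 − 3 × 2.1320 = -1.8506 → 0 (cannot be negative)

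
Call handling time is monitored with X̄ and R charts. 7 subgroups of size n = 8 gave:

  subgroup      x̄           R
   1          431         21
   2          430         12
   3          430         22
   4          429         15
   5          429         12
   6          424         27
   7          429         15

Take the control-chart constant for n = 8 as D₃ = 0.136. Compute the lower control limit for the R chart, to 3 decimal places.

2.409

R̄ = (21 + 12 + 22 + 15 + 12 + 27 + 15) / 7 = 124.0000 / 7 = 17.7143
LCL_R = D₃·R̄ = 0.136 × 17.7143 = 2.4091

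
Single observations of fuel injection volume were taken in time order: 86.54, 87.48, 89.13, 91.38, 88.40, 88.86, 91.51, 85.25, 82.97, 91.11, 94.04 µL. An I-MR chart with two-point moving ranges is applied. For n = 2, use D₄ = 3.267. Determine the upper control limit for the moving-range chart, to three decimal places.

9.977

Moving ranges: 0.94, 1.65, 2.25, 2.98, 0.46, 2.65, 6.26, 2.28, 8.14, 2.93; M̄R̄ = 30.5400 / 10 = 3.0540
UCL_MR = D₄·M̄R̄ = 3.267 × 3.0540 = 9.9774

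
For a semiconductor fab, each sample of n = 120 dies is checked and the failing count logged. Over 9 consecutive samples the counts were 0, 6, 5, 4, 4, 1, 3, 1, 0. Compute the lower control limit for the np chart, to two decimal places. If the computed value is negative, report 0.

p̄ = Σdᵢ / (k·n) = 24 / (9 × 120) = 0.02222
LCL = np̄ − 3·√(np̄(1−p̄)) = 2.6667 − 3 × 1.6147 = -2.1776 → 0 (negative, so LCL = 0)

0.00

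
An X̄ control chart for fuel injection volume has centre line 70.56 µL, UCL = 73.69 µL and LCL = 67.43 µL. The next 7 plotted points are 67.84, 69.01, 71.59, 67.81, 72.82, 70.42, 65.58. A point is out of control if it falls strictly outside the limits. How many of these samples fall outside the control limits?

Compare each point to [67.43, 73.69]: sample 7 = 65.58 < LCL.

1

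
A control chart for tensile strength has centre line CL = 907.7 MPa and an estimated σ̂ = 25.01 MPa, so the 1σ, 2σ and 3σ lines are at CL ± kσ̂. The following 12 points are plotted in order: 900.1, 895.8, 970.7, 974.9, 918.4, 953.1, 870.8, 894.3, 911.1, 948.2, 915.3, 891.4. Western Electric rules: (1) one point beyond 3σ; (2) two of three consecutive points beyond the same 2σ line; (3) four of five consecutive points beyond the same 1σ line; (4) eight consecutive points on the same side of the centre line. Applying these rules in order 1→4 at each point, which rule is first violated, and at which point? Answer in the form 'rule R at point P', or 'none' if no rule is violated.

rule 2 at point 4

Zone of each point (C = within 1σ̂, B = 1σ̂–2σ̂, A = 2σ̂–3σ̂, * = beyond 3σ̂; sign = side of CL): 1:-C, 2:-C, 3:+A, 4:+A, 5:+C, 6:+B, 7:-B, 8:-C, 9:+C, 10:+B, 11:+C, 12:-C
Rule 2 (two of three consecutive points beyond the same 2σ limit) is satisfied at point 4.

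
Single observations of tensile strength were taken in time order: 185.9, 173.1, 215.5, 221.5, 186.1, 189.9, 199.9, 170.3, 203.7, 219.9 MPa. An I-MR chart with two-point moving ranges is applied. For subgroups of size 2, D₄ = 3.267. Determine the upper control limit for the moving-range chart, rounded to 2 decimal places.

68.82

Moving ranges: 12.8, 42.4, 6.0, 35.4, 3.8, 10.0, 29.6, 33.4, 16.2; M̄R̄ = 189.6000 / 9 = 21.0667
UCL_MR = D₄·M̄R̄ = 3.267 × 21.0667 = 68.8248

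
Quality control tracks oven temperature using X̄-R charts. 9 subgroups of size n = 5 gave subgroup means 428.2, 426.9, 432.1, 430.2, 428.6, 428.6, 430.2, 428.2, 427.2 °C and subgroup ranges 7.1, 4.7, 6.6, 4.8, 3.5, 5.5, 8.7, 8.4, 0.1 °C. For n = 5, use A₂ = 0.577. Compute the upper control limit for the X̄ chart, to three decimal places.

X̄̄ = (428.2 + 426.9 + 432.1 + 430.2 + 428.6 + 428.6 + 430.2 + 428.2 + 427.2) / 9 = 3860.2000 / 9 = 428.9111
R̄ = (7.1 + 4.7 + 6.6 + 4.8 + 3.5 + 5.5 + 8.7 + 8.4 + 0.1) / 9 = 49.4000 / 9 = 5.4889
UCL = X̄̄ + A₂·R̄ = 428.9111 + 0.577 × 5.4889 = 432.0782

432.078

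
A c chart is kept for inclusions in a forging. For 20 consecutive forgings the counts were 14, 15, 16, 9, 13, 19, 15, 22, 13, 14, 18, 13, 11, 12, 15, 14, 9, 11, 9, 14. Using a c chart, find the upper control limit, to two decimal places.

c̄ = (14 + 15 + 16 + 9 + 13 + 19 + 15 + 22 + 13 + 14 + 18 + 13 + 11 + 12 + 15 + 14 + 9 + 11 + 9 + 14) / 20 = 276 / 20 = 13.8000
UCL = c̄ + 3√c̄ = 13.8000 + 3 × √13.8000 = 13.8000 + 3 × 3.7148 = 24.9445

24.94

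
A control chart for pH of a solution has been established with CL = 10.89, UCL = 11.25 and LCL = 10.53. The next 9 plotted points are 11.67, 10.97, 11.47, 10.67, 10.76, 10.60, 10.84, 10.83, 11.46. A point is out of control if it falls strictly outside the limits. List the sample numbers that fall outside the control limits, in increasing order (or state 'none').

1, 3, 9

Compare each point to [10.53, 11.25]: sample 1 = 11.67 > UCL; sample 3 = 11.47 > UCL; sample 9 = 11.46 > UCL.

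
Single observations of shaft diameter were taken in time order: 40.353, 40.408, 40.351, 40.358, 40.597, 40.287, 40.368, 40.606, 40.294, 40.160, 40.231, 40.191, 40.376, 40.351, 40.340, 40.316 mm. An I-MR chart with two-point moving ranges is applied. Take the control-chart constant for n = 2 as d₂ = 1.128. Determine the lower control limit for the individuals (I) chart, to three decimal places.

40.032

X̄ = (40.353 + 40.408 + 40.351 + 40.358 + 40.597 + 40.287 + 40.368 + 40.606 + 40.294 + 40.160 + 40.231 + 40.191 + 40.376 + 40.351 + 40.340 + 40.316) / 16 = 40.3492
Moving ranges: 0.055, 0.057, 0.007, 0.239, 0.310, 0.081, 0.238, 0.312, 0.134, 0.071, 0.040, 0.185, 0.025, 0.011, 0.024; M̄R̄ = 1.7890 / 15 = 0.1193
LCL = X̄ − 3·M̄R̄/d₂ = 40.3492 − 3 × 0.1193 / 1.128 = 40.0320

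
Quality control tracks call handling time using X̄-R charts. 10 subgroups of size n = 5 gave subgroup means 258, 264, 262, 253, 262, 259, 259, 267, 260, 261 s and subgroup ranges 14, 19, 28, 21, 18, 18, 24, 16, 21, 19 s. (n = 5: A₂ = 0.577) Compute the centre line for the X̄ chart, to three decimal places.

260.500

X̄̄ = (258 + 264 + 262 + 253 + 262 + 259 + 259 + 267 + 260 + 261) / 10 = 2605.0000 / 10 = 260.5000
CL = X̄̄ = 260.5000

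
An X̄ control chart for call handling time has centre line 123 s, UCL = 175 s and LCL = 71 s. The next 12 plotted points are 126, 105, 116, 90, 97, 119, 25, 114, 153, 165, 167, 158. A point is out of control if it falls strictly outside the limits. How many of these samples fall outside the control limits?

Compare each point to [71, 175]: sample 7 = 25 < LCL.

1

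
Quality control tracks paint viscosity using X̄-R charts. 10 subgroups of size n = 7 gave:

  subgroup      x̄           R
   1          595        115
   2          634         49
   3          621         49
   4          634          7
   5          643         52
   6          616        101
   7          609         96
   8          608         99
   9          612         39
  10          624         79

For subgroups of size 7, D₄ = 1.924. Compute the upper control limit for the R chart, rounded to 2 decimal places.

131.99

R̄ = (115 + 49 + 49 + 7 + 52 + 101 + 96 + 99 + 39 + 79) / 10 = 686.0000 / 10 = 68.6000
UCL_R = D₄·R̄ = 1.924 × 68.6000 = 131.9864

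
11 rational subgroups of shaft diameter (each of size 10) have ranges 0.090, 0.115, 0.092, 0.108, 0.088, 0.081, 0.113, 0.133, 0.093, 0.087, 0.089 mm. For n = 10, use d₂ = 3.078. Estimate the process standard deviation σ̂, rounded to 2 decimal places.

R̄ = (0.090 + 0.115 + 0.092 + 0.108 + 0.088 + 0.081 + 0.113 + 0.133 + 0.093 + 0.087 + 0.089) / 11 = 0.0990
σ̂ = R̄ / d₂ = 0.0990 / 3.078 = 0.0322

0.03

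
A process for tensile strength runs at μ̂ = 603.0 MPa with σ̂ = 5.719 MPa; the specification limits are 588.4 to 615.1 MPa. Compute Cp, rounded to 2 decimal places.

Cp = (USL − LSL) / (6σ̂) = (615.1 − 588.4) / (6 × 5.719) = 26.7000 / 34.3140 = 0.7781

0.78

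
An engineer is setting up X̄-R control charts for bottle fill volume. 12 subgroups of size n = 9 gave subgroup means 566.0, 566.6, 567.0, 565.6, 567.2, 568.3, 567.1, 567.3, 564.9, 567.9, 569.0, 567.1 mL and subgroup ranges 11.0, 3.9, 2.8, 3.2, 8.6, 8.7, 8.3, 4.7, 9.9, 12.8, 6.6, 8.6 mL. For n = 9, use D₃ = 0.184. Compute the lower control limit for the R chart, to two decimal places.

1.37

R̄ = (11.0 + 3.9 + 2.8 + 3.2 + 8.6 + 8.7 + 8.3 + 4.7 + 9.9 + 12.8 + 6.6 + 8.6) / 12 = 89.1000 / 12 = 7.4250
LCL_R = D₃·R̄ = 0.184 × 7.4250 = 1.3662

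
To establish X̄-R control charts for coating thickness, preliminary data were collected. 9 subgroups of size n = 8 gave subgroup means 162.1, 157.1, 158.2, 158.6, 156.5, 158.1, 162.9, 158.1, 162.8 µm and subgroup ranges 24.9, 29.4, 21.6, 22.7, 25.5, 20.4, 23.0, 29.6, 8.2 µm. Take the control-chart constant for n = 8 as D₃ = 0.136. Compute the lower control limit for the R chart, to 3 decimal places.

R̄ = (24.9 + 29.4 + 21.6 + 22.7 + 25.5 + 20.4 + 23.0 + 29.6 + 8.2) / 9 = 205.3000 / 9 = 22.8111
LCL_R = D₃·R̄ = 0.136 × 22.8111 = 3.1023

3.102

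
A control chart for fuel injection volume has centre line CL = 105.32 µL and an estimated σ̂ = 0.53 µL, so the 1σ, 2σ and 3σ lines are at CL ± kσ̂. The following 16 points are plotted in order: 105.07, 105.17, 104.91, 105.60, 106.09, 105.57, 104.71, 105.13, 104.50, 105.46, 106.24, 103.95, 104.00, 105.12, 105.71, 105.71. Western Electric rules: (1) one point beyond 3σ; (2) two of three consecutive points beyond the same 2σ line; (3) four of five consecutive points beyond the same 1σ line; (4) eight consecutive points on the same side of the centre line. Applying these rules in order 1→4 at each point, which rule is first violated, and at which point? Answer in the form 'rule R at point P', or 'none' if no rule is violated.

Zone of each point (C = within 1σ̂, B = 1σ̂–2σ̂, A = 2σ̂–3σ̂, * = beyond 3σ̂; sign = side of CL): 1:-C, 2:-C, 3:-C, 4:+C, 5:+B, 6:+C, 7:-B, 8:-C, 9:-B, 10:+C, 11:+B, 12:-A, 13:-A, 14:-C, 15:+C, 16:+C
Rule 2 (two of three consecutive points beyond the same 2σ limit) is satisfied at point 13.

rule 2 at point 13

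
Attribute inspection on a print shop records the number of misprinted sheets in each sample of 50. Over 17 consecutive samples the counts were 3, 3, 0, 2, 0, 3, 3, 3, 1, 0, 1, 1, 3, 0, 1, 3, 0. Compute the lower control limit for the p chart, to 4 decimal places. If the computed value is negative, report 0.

0.0000

p̄ = Σdᵢ / (k·n) = 27 / (17 × 50) = 0.03176
LCL = p̄ − 3·√(p̄(1−p̄)/n) = 0.03176 − 3 × 0.02480 = -0.04264 → 0 (negative, so LCL = 0)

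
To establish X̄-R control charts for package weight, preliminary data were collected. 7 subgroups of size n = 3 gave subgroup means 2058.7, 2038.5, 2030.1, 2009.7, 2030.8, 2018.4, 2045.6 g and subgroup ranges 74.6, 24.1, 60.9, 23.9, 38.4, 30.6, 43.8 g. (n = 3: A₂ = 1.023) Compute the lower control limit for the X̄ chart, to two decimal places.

X̄̄ = (2058.7 + 2038.5 + 2030.1 + 2009.7 + 2030.8 + 2018.4 + 2045.6) / 7 = 14231.8000 / 7 = 2033.1143
R̄ = (74.6 + 24.1 + 60.9 + 23.9 + 38.4 + 30.6 + 43.8) / 7 = 296.3000 / 7 = 42.3286
LCL = X̄̄ − A₂·R̄ = 2033.1143 − 1.023 × 42.3286 = 1989.8122

1989.81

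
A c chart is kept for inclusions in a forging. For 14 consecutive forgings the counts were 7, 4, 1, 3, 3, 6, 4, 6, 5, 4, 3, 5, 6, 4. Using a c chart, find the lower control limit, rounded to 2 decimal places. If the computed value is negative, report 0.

0.00

c̄ = (7 + 4 + 1 + 3 + 3 + 6 + 4 + 6 + 5 + 4 + 3 + 5 + 6 + 4) / 14 = 61 / 14 = 4.3571
LCL = c̄ − 3√c̄ = 4.3571 − 3 × 2.0874 = -1.9050 → 0 (cannot be negative)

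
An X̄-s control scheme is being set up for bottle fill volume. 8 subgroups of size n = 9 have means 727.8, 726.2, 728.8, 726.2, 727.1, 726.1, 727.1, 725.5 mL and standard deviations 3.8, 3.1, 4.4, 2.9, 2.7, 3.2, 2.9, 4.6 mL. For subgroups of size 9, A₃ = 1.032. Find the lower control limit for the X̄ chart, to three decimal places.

723.290

X̄̄ = (727.8 + 726.2 + 728.8 + 726.2 + 727.1 + 726.1 + 727.1 + 725.5) / 8 = 726.8500
s̄ = (3.8 + 3.1 + 4.4 + 2.9 + 2.7 + 3.2 + 2.9 + 4.6) / 8 = 3.4500
LCL = X̄̄ − A₃·s̄ = 726.8500 − 1.032 × 3.4500 = 723.2896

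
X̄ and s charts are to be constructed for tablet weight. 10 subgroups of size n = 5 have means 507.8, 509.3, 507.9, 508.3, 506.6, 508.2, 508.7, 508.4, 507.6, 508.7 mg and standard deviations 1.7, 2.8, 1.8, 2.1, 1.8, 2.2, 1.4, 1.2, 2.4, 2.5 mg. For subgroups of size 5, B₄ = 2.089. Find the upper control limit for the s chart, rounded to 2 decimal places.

4.16

s̄ = (1.7 + 2.8 + 1.8 + 2.1 + 1.8 + 2.2 + 1.4 + 1.2 + 2.4 + 2.5) / 10 = 1.9900
UCL_s = B₄·s̄ = 2.089 × 1.9900 = 4.1571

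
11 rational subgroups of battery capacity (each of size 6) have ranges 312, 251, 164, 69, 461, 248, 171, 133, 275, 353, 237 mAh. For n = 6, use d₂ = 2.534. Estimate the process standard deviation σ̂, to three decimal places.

95.932

R̄ = (312 + 251 + 164 + 69 + 461 + 248 + 171 + 133 + 275 + 353 + 237) / 11 = 243.0909
σ̂ = R̄ / d₂ = 243.0909 / 2.534 = 95.9317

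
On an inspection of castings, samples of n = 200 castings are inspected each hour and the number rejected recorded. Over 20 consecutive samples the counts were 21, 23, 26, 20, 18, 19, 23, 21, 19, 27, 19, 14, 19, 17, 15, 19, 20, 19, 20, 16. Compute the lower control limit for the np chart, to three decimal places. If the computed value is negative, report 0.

7.093

p̄ = Σdᵢ / (k·n) = 395 / (20 × 200) = 0.09875
LCL = np̄ − 3·√(np̄(1−p̄)) = 19.7500 − 3 × 4.2190 = 7.0931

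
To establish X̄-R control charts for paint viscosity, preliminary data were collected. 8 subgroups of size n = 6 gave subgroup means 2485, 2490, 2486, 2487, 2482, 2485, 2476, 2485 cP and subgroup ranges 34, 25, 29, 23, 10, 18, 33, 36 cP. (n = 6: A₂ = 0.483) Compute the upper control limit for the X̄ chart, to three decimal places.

X̄̄ = (2485 + 2490 + 2486 + 2487 + 2482 + 2485 + 2476 + 2485) / 8 = 19876.0000 / 8 = 2484.5000
R̄ = (34 + 25 + 29 + 23 + 10 + 18 + 33 + 36) / 8 = 208.0000 / 8 = 26.0000
UCL = X̄̄ + A₂·R̄ = 2484.5000 + 0.483 × 26.0000 = 2497.0580

2497.058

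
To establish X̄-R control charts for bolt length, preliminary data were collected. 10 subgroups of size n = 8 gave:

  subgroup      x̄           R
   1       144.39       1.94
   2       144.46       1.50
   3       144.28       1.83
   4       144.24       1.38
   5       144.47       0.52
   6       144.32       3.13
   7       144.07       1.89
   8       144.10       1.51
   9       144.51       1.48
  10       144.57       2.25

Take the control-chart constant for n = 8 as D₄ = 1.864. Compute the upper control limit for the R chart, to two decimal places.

3.25

R̄ = (1.94 + 1.50 + 1.83 + 1.38 + 0.52 + 3.13 + 1.89 + 1.51 + 1.48 + 2.25) / 10 = 17.4300 / 10 = 1.7430
UCL_R = D₄·R̄ = 1.864 × 1.7430 = 3.2490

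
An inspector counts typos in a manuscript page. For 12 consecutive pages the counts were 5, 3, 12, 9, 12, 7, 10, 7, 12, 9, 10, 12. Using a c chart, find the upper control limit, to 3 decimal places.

c̄ = (5 + 3 + 12 + 9 + 12 + 7 + 10 + 7 + 12 + 9 + 10 + 12) / 12 = 108 / 12 = 9.0000
UCL = c̄ + 3√c̄ = 9.0000 + 3 × √9.0000 = 9.0000 + 3 × 3.0000 = 18.0000

18.000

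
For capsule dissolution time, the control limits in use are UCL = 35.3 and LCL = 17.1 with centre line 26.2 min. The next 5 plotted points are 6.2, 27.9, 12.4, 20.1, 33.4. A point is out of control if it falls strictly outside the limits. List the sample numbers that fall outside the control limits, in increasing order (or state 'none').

Compare each point to [17.1, 35.3]: sample 1 = 6.2 < LCL; sample 3 = 12.4 < LCL.

1, 3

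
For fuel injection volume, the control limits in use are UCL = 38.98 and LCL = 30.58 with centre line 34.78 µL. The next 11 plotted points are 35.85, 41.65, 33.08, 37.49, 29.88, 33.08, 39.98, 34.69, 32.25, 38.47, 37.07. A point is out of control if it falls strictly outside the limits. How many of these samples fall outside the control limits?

Compare each point to [30.58, 38.98]: sample 2 = 41.65 > UCL; sample 5 = 29.88 < LCL; sample 7 = 39.98 > UCL.

3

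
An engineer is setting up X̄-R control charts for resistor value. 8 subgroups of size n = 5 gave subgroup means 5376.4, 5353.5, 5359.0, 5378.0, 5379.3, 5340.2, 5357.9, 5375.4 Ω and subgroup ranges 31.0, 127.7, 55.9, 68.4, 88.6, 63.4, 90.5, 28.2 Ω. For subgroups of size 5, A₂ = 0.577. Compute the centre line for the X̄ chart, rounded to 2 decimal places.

5364.96

X̄̄ = (5376.4 + 5353.5 + 5359.0 + 5378.0 + 5379.3 + 5340.2 + 5357.9 + 5375.4) / 8 = 42919.7000 / 8 = 5364.9625
CL = X̄̄ = 5364.9625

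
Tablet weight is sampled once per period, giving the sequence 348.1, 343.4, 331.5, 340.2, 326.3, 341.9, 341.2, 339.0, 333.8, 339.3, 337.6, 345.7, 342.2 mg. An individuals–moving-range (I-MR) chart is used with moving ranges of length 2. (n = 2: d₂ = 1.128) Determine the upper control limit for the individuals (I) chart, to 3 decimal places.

X̄ = (348.1 + 343.4 + 331.5 + 340.2 + 326.3 + 341.9 + 341.2 + 339.0 + 333.8 + 339.3 + 337.6 + 345.7 + 342.2) / 13 = 339.2462
Moving ranges: 4.7, 11.9, 8.7, 13.9, 15.6, 0.7, 2.2, 5.2, 5.5, 1.7, 8.1, 3.5; M̄R̄ = 81.7000 / 12 = 6.8083
UCL = X̄ + 3·M̄R̄/d₂ = 339.2462 + 3 × 6.8083 / 1.128 = 357.3534

357.353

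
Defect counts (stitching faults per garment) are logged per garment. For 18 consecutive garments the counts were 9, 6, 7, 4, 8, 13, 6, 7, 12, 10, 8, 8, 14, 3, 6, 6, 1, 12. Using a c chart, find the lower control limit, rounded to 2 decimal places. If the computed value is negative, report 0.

0.00

c̄ = (9 + 6 + 7 + 4 + 8 + 13 + 6 + 7 + 12 + 10 + 8 + 8 + 14 + 3 + 6 + 6 + 1 + 12) / 18 = 140 / 18 = 7.7778
LCL = c̄ − 3√c̄ = 7.7778 − 3 × 2.7889 = -0.5888 → 0 (cannot be negative)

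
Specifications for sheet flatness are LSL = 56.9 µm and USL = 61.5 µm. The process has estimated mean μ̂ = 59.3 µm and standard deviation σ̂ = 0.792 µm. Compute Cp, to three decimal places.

0.968

Cp = (USL − LSL) / (6σ̂) = (61.5 − 56.9) / (6 × 0.792) = 4.6000 / 4.7520 = 0.9680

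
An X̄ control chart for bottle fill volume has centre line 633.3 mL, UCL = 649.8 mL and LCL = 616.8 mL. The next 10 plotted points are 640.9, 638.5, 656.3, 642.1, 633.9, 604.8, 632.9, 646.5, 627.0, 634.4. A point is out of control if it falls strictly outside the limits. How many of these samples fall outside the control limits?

2

Compare each point to [616.8, 649.8]: sample 3 = 656.3 > UCL; sample 6 = 604.8 < LCL.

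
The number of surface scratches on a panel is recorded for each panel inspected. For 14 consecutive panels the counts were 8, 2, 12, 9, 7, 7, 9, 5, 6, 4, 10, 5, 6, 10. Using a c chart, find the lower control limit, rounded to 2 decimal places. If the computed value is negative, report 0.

c̄ = (8 + 2 + 12 + 9 + 7 + 7 + 9 + 5 + 6 + 4 + 10 + 5 + 6 + 10) / 14 = 100 / 14 = 7.1429
LCL = c̄ − 3√c̄ = 7.1429 − 3 × 2.6726 = -0.8750 → 0 (cannot be negative)

0.00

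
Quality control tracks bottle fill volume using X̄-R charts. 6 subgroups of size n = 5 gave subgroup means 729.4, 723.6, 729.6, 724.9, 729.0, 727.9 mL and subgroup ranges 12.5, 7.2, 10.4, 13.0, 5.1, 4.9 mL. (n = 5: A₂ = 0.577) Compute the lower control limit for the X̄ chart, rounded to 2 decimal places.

X̄̄ = (729.4 + 723.6 + 729.6 + 724.9 + 729.0 + 727.9) / 6 = 4364.4000 / 6 = 727.4000
R̄ = (12.5 + 7.2 + 10.4 + 13.0 + 5.1 + 4.9) / 6 = 53.1000 / 6 = 8.8500
LCL = X̄̄ − A₂·R̄ = 727.4000 − 0.577 × 8.8500 = 722.2935

722.29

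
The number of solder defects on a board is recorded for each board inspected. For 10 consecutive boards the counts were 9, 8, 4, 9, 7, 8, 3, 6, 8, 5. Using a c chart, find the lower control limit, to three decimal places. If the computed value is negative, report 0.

c̄ = (9 + 8 + 4 + 9 + 7 + 8 + 3 + 6 + 8 + 5) / 10 = 67 / 10 = 6.7000
LCL = c̄ − 3√c̄ = 6.7000 − 3 × 2.5884 = -1.0653 → 0 (cannot be negative)

0.000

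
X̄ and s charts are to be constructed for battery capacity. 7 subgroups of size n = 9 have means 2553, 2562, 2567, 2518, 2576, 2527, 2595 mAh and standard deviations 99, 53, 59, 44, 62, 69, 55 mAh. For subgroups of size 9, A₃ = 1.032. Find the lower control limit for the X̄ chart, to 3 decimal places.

2491.841

X̄̄ = (2553 + 2562 + 2567 + 2518 + 2576 + 2527 + 2595) / 7 = 2556.8571
s̄ = (99 + 53 + 59 + 44 + 62 + 69 + 55) / 7 = 63.0000
LCL = X̄̄ − A₃·s̄ = 2556.8571 − 1.032 × 63.0000 = 2491.8411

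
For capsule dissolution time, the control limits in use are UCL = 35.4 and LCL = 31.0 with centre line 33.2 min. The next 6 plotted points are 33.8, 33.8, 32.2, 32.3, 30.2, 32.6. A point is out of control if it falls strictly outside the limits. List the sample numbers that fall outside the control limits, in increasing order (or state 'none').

Compare each point to [31.0, 35.4]: sample 5 = 30.2 < LCL.

5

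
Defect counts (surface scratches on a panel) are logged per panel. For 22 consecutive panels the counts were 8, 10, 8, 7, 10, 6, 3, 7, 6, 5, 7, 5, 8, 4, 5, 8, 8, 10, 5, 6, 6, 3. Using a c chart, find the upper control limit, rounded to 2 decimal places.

c̄ = (8 + 10 + 8 + 7 + 10 + 6 + 3 + 7 + 6 + 5 + 7 + 5 + 8 + 4 + 5 + 8 + 8 + 10 + 5 + 6 + 6 + 3) / 22 = 145 / 22 = 6.5909
UCL = c̄ + 3√c̄ = 6.5909 + 3 × √6.5909 = 6.5909 + 3 × 2.5673 = 14.2927

14.29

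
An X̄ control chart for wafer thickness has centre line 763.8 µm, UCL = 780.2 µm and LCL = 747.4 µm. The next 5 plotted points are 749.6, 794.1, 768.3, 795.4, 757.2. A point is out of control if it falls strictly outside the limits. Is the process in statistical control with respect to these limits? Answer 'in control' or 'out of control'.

out of control

Compare each point to [747.4, 780.2]: sample 2 = 794.1 > UCL; sample 4 = 795.4 > UCL.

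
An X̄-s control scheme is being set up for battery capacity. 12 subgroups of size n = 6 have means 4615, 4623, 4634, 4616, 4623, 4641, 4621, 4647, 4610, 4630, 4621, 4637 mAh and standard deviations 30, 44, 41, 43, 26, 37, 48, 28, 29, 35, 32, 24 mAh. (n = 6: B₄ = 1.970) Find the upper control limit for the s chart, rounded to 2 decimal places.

68.46

s̄ = (30 + 44 + 41 + 43 + 26 + 37 + 48 + 28 + 29 + 35 + 32 + 24) / 12 = 34.7500
UCL_s = B₄·s̄ = 1.970 × 34.7500 = 68.4575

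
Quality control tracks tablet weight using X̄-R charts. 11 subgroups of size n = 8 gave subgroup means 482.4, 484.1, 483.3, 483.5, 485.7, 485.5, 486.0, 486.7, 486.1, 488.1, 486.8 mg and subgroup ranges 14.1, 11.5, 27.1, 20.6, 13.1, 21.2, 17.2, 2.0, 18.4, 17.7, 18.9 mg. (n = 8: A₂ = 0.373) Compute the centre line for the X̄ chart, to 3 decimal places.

485.291

X̄̄ = (482.4 + 484.1 + 483.3 + 483.5 + 485.7 + 485.5 + 486.0 + 486.7 + 486.1 + 488.1 + 486.8) / 11 = 5338.2000 / 11 = 485.2909
CL = X̄̄ = 485.2909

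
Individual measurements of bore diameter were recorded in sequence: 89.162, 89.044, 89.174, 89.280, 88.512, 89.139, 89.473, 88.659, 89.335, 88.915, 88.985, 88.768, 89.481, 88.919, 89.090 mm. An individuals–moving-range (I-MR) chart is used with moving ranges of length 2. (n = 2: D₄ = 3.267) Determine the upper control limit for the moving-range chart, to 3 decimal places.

Moving ranges: 0.118, 0.130, 0.106, 0.768, 0.627, 0.334, 0.814, 0.676, 0.420, 0.070, 0.217, 0.713, 0.562, 0.171; M̄R̄ = 5.7260 / 14 = 0.4090
UCL_MR = D₄·M̄R̄ = 3.267 × 0.4090 = 1.3362

1.336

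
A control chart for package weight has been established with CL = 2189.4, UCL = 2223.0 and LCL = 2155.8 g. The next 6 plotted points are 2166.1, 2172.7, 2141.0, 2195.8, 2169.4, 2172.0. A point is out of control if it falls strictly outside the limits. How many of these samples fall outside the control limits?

1

Compare each point to [2155.8, 2223.0]: sample 3 = 2141.0 < LCL.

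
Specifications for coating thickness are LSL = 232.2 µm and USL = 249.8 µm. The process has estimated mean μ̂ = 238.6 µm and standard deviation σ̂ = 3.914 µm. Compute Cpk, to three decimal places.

Cpu = (USL − μ̂) / (3σ̂) = (249.8 − 238.6) / (3 × 3.914) = 0.9538; Cpl = (μ̂ − LSL) / (3σ̂) = (238.6 − 232.2) / (3 × 3.914) = 0.5451; Cpk = min(Cpu, Cpl) = 0.5451

0.545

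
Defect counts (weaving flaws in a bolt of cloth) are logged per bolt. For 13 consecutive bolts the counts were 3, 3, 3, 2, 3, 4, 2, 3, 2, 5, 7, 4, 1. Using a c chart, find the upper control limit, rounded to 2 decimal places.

8.62

c̄ = (3 + 3 + 3 + 2 + 3 + 4 + 2 + 3 + 2 + 5 + 7 + 4 + 1) / 13 = 42 / 13 = 3.2308
UCL = c̄ + 3√c̄ = 3.2308 + 3 × √3.2308 = 3.2308 + 3 × 1.7974 = 8.6231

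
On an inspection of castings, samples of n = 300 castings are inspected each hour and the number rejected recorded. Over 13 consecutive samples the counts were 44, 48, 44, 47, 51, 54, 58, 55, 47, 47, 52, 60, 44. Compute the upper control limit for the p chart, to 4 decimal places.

p̄ = Σdᵢ / (k·n) = 651 / (13 × 300) = 0.16692
UCL = p̄ + 3·√(p̄(1−p̄)/n) = 0.16692 + 3 × √(0.16692×0.83308/300) = 0.16692 + 3 × 0.02153 = 0.23151

0.2315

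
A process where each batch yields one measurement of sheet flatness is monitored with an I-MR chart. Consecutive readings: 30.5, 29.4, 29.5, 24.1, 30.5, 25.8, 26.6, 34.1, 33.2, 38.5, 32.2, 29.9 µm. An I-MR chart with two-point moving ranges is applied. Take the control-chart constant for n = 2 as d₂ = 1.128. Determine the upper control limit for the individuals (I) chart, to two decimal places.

40.22

X̄ = (30.5 + 29.4 + 29.5 + 24.1 + 30.5 + 25.8 + 26.6 + 34.1 + 33.2 + 38.5 + 32.2 + 29.9) / 12 = 30.3583
Moving ranges: 1.1, 0.1, 5.4, 6.4, 4.7, 0.8, 7.5, 0.9, 5.3, 6.3, 2.3; M̄R̄ = 40.8000 / 11 = 3.7091
UCL = X̄ + 3·M̄R̄/d₂ = 30.3583 + 3 × 3.7091 / 1.128 = 40.2229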